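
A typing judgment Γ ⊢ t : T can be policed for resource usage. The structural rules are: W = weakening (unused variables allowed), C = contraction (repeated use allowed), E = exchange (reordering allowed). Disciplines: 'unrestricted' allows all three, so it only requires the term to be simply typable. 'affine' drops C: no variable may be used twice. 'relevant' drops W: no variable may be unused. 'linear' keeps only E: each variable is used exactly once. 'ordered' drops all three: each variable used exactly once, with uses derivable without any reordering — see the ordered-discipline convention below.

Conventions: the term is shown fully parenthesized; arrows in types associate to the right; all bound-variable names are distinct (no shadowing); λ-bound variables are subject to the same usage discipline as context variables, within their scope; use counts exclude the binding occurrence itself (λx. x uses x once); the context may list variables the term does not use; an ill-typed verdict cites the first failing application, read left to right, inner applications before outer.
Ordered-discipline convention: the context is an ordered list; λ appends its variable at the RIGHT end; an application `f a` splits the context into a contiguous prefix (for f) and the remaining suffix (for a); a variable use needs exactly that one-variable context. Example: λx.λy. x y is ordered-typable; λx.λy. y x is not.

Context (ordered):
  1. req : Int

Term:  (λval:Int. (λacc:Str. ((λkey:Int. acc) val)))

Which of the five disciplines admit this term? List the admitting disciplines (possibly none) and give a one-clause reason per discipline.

admitting disciplines: affine, unrestricted
usage: req: 0×; val (λ-bound): 1×; acc (λ-bound): 1×; key (λ-bound): 0×
order of uses: acc, val
typing: ✓ — Int → Str → Str
ordered ✗ (needs weakening: req, key unused)
linear ✗ (needs weakening: req, key unused)
affine ✓ (at most one use each (req, val, acc, key))
relevant ✗ (needs weakening: req, key unused)
unrestricted ✓ (well-typed at Int → Str → Str; no restrictions here)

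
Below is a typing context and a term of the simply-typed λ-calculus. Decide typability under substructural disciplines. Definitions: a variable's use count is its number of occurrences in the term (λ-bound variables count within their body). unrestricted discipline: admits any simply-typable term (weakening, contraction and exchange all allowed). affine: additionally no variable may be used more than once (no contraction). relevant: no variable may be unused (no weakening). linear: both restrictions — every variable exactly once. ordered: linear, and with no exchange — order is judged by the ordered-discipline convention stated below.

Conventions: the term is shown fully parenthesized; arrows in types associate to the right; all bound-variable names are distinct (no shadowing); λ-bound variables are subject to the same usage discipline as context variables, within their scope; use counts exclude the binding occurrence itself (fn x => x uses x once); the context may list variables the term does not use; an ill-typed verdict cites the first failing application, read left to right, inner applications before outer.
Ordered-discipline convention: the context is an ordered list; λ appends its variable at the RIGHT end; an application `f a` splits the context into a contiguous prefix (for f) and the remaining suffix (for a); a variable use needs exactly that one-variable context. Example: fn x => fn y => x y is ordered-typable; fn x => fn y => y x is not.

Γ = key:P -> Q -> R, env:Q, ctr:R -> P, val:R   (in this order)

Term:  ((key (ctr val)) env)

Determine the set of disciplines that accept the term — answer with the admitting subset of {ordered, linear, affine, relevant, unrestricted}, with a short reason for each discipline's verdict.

admitted in: linear, affine, relevant, unrestricted
use counts: key: 1, env: 1, ctr: 1, val: 1
order of uses: key, ctr, val, env
typing: well-typed — term : R
ordered: ✗, needs exchange: uses follow key, ctr, val, env
linear: ✓, each of key, env, ctr, val used exactly once
affine: ✓, none of key, env, ctr, val used more than once
relevant: ✓, at least one use each (key, env, ctr, val)
unrestricted: ✓, simply typable at R; W, C, E all held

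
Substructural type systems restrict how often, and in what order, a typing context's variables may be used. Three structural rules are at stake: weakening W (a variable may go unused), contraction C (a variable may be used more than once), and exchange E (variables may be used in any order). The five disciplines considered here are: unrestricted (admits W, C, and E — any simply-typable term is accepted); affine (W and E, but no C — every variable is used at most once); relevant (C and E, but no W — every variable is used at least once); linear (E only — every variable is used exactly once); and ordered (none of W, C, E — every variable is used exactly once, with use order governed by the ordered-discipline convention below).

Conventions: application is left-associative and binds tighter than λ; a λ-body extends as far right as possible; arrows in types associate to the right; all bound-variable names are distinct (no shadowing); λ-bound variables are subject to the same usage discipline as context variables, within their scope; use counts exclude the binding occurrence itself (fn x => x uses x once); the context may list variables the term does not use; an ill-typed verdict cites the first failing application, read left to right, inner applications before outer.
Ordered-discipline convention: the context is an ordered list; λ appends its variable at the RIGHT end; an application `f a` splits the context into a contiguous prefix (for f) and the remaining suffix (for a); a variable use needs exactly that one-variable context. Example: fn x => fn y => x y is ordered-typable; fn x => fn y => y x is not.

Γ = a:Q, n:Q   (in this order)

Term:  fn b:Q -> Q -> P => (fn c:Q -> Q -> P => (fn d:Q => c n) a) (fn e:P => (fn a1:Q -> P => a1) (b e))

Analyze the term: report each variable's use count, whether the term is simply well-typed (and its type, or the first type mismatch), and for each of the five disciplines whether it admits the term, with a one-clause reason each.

usage: a: 1; n: 1; b (bound): 1; c (bound): 1; d (bound): 0; e (bound): 1; a1 (bound): 1
use order (left to right): c, n, a, a1, b, e
typing: ill-typed: a function awaiting Q gets P
ordered ✗ (the type mismatch rejects it)
linear ✗ (not simply typable)
affine ✗ (fails simple typing)
relevant ✗ (a type mismatch blocks all five)
unrestricted ✗ (the type mismatch rejects it)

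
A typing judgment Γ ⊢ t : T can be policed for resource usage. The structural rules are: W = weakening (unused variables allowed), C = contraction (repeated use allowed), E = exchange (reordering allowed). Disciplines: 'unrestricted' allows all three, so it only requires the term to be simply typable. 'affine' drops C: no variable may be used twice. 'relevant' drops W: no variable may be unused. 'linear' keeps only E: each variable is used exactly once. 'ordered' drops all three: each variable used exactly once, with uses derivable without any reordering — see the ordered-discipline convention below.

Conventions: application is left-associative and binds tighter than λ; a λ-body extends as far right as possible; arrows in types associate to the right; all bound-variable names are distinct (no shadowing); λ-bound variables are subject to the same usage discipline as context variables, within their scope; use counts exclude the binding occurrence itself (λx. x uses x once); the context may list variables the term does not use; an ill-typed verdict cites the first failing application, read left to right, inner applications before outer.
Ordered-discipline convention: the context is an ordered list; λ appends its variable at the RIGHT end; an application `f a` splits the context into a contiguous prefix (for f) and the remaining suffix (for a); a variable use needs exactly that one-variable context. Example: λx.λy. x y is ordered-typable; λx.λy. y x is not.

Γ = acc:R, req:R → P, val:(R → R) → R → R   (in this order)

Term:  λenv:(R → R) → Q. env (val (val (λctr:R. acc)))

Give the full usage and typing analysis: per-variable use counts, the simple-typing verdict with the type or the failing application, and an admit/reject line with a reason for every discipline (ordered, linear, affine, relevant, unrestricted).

variable uses: acc: 1; req: 0; val: 2; env [bound]: 1; ctr [bound]: 0
left-to-right use order: env, val, val, acc
typing: well-typed — term : ((R → R) → Q) → Q
ordered: ✗, repeated use of val ×2; req, ctr never used (weakening)
linear: ✗, repeated use of val ×2; req, ctr never used (weakening)
affine: ✗, repeated use of val ×2
relevant: ✗, req, ctr never used (weakening)
unrestricted: ✓, simply typable at ((R → R) → Q) → Q; W, C, E all held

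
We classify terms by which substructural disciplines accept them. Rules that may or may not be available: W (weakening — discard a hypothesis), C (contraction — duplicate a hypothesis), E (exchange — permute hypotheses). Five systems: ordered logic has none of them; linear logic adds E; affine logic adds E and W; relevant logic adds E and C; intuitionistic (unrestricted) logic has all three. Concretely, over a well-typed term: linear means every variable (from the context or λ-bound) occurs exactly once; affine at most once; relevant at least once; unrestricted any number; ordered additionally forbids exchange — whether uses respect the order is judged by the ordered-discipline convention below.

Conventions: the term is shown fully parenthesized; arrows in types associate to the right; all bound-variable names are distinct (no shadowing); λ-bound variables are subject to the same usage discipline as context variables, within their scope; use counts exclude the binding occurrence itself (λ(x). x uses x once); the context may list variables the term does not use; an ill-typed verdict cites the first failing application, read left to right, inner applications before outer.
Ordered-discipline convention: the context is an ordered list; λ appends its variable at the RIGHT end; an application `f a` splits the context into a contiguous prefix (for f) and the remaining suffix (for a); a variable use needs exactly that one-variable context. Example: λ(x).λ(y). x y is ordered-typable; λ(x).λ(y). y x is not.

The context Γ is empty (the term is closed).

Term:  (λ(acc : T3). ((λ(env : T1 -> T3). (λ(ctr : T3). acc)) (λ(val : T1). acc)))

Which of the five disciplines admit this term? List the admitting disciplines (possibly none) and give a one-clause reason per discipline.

accepted by: unrestricted
use counts: acc (λ-bound): 2×; env (λ-bound): 0×; ctr (λ-bound): 0×; val (λ-bound): 0×
uses in reading order: acc, acc
typing: ✓ — T3 -> T3 -> T3
ordered: ✗, acc ×2 used more than once (contraction); env, ctr, val never used (weakening)
linear: ✗, acc ×2 used more than once (contraction); env, ctr, val never used (weakening)
affine: ✗, acc ×2 used more than once (contraction)
relevant: ✗, env, ctr, val never used (weakening)
unrestricted: ✓, well-typed at T3 -> T3 -> T3; no restrictions here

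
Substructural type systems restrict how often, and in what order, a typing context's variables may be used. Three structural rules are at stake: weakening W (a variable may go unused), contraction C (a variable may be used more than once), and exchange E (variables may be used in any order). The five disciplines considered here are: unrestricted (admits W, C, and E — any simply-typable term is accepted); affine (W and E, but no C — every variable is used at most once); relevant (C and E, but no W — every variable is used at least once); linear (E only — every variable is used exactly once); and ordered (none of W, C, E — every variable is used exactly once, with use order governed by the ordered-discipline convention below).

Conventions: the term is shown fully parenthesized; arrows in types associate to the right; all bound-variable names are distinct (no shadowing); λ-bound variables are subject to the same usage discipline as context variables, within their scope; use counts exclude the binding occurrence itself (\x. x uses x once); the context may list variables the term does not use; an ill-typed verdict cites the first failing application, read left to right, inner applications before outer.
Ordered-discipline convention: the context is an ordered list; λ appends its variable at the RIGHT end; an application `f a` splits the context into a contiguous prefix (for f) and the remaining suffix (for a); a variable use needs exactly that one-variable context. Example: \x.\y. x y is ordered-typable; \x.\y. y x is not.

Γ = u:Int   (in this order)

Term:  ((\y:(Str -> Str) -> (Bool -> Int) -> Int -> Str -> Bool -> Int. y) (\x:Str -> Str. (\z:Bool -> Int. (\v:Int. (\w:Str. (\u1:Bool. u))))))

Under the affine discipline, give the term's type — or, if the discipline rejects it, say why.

term : (Str -> Str) -> (Bool -> Int) -> Int -> Str -> Bool -> Int
variable uses: u: 1×, y (bound): 1×, x (bound): 0×, z (bound): 0×, v (bound): 0×, w (bound): 0×, u1 (bound): 0×
use order (left to right): y, u
typing: well-typed at (Str -> Str) -> (Bool -> Int) -> Int -> Str -> Bool -> Int
all disciplines: ordered ✗, linear ✗, affine ✓, relevant ✗, unrestricted ✓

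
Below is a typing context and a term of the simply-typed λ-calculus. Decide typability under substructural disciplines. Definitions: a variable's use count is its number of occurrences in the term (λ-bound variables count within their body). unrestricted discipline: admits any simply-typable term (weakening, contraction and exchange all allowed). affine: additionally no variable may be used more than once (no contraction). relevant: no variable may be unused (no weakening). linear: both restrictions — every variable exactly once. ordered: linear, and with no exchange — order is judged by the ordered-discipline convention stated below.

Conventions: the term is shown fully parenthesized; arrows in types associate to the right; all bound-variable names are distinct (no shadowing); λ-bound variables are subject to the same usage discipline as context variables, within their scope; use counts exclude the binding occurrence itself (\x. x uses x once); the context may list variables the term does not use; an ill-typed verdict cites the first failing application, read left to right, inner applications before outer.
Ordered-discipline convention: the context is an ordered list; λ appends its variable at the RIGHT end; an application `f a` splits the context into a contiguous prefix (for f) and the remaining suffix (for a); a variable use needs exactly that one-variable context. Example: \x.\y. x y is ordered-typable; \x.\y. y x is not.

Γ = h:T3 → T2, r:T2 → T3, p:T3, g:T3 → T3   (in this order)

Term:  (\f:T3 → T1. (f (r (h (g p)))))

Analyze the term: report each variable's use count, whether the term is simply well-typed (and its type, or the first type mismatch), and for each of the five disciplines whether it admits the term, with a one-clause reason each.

variable uses: h ×1, r ×1, p ×1, g ×1, f [bound] ×1
uses in reading order: f, r, h, g, p
typing: well-typed at (T3 → T1) → T1
ordered: ✗, no ordered split (uses run f, r, h, g, p)
linear: ✓, exactly-once usage across h, r, p, g, f
affine: ✓, at most one use each (h, r, p, g, f)
relevant: ✓, at least one use each (h, r, p, g, f)
unrestricted: ✓, well-typed at (T3 → T1) → T1; no restrictions here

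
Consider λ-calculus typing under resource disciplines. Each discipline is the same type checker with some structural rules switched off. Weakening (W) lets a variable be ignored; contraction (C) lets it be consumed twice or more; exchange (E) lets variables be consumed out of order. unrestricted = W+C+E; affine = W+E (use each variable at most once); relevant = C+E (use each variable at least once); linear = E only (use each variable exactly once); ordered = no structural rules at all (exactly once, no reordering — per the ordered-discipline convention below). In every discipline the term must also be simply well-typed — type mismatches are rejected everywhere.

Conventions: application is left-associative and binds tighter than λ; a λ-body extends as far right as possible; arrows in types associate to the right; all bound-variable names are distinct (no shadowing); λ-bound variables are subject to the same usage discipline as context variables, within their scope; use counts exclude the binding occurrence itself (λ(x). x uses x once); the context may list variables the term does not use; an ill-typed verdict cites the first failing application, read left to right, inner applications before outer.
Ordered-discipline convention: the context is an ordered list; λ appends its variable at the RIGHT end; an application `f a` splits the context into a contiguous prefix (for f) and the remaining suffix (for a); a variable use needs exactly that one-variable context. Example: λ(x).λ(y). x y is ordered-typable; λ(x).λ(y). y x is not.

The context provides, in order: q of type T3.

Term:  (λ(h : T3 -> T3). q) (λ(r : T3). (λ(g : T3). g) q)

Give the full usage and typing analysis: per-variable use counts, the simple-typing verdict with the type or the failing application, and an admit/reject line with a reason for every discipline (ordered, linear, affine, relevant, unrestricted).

usage: q ×2, h [bound] ×0, r [bound] ×0, g [bound] ×1
order of uses: q, g, q
typing: the term checks, with type T3
ordered: ✗ — needs contraction — q ×2; h, r never used (weakening)
linear: ✗ — needs contraction — q ×2; h, r never used (weakening)
affine: ✗ — needs contraction — q ×2
relevant: ✗ — h, r never used (weakening)
unrestricted: ✓ — typability at T3 is all that's needed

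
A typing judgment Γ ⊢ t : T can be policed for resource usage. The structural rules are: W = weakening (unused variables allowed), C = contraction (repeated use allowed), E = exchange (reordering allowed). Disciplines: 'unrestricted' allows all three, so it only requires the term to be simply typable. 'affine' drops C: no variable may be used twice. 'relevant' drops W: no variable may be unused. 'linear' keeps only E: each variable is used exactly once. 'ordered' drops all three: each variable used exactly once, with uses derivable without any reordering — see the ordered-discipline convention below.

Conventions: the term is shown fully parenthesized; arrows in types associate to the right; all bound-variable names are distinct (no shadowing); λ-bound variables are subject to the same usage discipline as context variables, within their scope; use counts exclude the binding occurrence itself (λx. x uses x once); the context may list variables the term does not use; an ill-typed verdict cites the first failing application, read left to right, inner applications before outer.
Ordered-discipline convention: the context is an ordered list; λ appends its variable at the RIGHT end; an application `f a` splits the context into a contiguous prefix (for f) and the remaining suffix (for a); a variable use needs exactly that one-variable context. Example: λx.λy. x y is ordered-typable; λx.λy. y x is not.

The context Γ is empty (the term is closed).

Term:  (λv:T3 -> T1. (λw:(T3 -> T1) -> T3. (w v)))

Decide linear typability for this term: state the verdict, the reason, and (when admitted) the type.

yes — single use per variable (v, w); term : (T3 -> T1) -> ((T3 -> T1) -> T3) -> T3
counts: v (λ-bound): 1×; w (λ-bound): 1×
order of uses: w, v
typing: ✓ — (T3 -> T1) -> ((T3 -> T1) -> T3) -> T3
per-discipline verdicts: ordered ✗; linear ✓; affine ✓; relevant ✓; unrestricted ✓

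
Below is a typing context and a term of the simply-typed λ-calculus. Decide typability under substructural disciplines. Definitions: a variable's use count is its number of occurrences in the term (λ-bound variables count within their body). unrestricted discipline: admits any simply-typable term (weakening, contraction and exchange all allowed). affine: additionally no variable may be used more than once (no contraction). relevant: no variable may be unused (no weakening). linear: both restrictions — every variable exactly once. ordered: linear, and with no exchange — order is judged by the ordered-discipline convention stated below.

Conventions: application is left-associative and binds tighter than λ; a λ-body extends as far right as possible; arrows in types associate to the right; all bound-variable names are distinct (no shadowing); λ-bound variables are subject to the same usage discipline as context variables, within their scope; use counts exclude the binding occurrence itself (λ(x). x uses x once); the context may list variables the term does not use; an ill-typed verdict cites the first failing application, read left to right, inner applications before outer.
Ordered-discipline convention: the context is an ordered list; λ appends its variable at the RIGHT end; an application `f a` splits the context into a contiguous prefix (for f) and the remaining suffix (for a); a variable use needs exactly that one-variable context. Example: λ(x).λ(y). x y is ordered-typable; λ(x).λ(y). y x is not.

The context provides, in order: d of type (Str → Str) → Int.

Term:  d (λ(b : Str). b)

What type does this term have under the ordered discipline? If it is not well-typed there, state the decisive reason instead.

term : Int
variable uses: d=1; b [bound]=1
use order (left to right): d, b
typing: well-typed at Int
summary: ordered ✓ | linear ✓ | affine ✓ | relevant ✓ | unrestricted ✓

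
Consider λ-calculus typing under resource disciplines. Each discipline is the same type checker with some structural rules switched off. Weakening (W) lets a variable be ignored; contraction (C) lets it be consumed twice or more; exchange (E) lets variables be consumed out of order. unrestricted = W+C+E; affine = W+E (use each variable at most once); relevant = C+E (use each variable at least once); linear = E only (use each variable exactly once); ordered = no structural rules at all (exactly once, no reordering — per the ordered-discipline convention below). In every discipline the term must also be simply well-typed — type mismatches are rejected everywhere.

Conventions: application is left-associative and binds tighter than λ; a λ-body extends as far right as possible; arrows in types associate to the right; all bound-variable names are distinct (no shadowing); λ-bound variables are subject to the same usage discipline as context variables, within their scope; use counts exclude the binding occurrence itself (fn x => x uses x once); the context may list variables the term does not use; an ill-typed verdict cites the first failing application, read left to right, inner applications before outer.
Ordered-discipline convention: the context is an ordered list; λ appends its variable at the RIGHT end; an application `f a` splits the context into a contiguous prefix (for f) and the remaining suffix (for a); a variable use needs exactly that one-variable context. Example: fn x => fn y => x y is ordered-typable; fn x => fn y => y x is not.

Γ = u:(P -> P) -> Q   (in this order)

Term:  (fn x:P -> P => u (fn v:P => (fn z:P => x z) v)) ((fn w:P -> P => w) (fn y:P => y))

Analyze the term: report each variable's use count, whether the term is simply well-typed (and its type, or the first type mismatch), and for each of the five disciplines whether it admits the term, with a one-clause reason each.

counts: u: 1×; x (λ-bound): 1×; v (λ-bound): 1×; z (λ-bound): 1×; w (λ-bound): 1×; y (λ-bound): 1×
left-to-right use order: u, x, z, v, w, y
typing: ✓ — Q
ordered: ✓, single-use (u, x, v, z, w, y), ordered derivation ok
linear: ✓, exactly-once usage across u, x, v, z, w, y
affine: ✓, at most one use each (u, x, v, z, w, y)
relevant: ✓, every one of u, x, v, z, w, y appears
unrestricted: ✓, typability at Q is all that's needed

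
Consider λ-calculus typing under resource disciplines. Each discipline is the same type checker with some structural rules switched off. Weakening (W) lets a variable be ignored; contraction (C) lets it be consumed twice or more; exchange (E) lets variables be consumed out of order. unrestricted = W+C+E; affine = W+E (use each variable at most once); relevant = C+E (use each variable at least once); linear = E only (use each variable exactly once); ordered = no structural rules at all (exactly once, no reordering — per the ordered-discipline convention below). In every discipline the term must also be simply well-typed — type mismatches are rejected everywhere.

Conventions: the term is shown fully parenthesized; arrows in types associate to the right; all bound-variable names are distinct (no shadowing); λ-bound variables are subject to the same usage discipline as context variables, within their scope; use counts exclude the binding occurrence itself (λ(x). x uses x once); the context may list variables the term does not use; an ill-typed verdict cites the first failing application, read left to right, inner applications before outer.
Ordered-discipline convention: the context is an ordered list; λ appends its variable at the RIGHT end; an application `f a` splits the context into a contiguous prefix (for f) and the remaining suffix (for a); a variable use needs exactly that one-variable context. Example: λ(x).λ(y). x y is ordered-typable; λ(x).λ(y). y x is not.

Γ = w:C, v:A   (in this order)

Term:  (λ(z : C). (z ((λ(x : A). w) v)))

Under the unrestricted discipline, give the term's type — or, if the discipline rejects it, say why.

not well-typed under unrestricted — the type mismatch rejects it
counts: w: 1, v: 1, z [bound]: 1, x [bound]: 0
uses in reading order: z, w, v
typing: ill-typed: non-function type C applied to an argument
across the five disciplines: ordered ✗ | linear ✗ | affine ✗ | relevant ✗ | unrestricted ✗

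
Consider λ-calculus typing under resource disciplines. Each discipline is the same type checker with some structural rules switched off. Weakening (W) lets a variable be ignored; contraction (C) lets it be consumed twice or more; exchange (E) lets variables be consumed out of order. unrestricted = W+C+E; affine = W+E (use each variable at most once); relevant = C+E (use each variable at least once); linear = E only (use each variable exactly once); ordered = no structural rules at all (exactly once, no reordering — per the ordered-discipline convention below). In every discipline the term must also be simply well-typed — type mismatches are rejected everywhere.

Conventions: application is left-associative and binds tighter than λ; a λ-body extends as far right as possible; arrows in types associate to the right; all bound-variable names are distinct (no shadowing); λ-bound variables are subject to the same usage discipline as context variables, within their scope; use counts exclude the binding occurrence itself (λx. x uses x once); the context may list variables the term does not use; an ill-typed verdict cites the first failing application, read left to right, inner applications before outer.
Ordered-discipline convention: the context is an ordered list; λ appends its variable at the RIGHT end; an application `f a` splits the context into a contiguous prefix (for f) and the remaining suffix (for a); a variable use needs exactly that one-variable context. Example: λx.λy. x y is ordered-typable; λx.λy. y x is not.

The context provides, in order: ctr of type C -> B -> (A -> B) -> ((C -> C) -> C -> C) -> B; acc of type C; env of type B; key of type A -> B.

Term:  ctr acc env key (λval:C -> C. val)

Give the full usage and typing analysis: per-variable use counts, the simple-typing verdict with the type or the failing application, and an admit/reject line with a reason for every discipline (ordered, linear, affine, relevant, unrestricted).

counts: ctr: 1, acc: 1, env: 1, key: 1, val (λ-bound): 1
left-to-right use order: ctr, acc, env, key, val
typing: well-typed — term : B
ordered: ✓ — single-use (ctr, acc, env, key, val), ordered derivation ok
linear: ✓ — single use per variable (ctr, acc, env, key, val)
affine: ✓ — ctr, acc, env, key, val: no repeats, contraction unneeded
relevant: ✓ — at least one use each (ctr, acc, env, key, val)
unrestricted: ✓ — type-checks (B) and nothing is barred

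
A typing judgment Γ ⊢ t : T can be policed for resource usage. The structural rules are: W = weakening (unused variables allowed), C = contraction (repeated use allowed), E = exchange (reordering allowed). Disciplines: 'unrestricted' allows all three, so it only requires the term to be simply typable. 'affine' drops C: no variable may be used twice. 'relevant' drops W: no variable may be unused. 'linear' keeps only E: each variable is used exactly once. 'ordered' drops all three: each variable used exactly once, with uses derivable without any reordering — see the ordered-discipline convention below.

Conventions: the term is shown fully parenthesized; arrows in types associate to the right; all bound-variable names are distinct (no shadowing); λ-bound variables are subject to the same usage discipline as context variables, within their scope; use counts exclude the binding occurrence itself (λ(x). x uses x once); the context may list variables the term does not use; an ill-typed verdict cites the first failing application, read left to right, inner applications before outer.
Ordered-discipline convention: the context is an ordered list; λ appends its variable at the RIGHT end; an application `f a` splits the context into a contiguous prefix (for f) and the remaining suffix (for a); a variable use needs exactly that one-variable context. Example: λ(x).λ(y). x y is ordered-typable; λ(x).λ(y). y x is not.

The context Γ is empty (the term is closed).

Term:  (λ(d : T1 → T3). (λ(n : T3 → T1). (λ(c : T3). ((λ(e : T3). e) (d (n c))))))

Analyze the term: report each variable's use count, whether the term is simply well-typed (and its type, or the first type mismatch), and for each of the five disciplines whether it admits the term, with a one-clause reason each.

counts: d [bound]=1, n [bound]=1, c [bound]=1, e [bound]=1
left-to-right use order: e, d, n, c
typing: ✓ — (T1 → T3) → (T3 → T1) → T3 → T3
ordered: ✓ — d, n, c, e: once each, no exchange needed
linear: ✓ — exactly-once usage across d, n, c, e
affine: ✓ — no duplicate uses among d, n, c, e
relevant: ✓ — d, n, c, e: all used, weakening unneeded
unrestricted: ✓ — typability at (T1 → T3) → (T3 → T1) → T3 → T3 is all that's needed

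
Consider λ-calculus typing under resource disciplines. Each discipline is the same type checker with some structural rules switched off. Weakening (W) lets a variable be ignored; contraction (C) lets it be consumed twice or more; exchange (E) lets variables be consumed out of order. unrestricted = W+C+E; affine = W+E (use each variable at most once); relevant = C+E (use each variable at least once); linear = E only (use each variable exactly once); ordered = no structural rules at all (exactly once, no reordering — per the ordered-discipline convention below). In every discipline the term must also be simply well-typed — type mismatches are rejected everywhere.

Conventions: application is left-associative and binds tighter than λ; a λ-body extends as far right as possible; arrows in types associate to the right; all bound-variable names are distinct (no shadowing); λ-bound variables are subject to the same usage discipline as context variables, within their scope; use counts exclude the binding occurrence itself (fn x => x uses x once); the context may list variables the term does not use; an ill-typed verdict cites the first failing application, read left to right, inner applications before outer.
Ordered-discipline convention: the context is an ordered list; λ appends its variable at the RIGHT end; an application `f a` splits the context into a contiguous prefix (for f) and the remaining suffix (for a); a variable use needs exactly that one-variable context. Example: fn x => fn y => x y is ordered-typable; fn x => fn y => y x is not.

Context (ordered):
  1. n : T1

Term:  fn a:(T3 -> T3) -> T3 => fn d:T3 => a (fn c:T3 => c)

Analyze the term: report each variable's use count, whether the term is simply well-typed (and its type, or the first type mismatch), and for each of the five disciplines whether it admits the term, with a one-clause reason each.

counts: n: 0; a (bound): 1; d (bound): 0; c (bound): 1
use order (left to right): a, c
typing: the term checks, with type ((T3 -> T3) -> T3) -> T3 -> T3
ordered ✗ (n, d never used (weakening))
linear ✗ (n, d never used (weakening))
affine ✓ (no duplicate uses among n, a, d, c)
relevant ✗ (n, d never used (weakening))
unrestricted ✓ (typability at ((T3 -> T3) -> T3) -> T3 -> T3 is all that's needed)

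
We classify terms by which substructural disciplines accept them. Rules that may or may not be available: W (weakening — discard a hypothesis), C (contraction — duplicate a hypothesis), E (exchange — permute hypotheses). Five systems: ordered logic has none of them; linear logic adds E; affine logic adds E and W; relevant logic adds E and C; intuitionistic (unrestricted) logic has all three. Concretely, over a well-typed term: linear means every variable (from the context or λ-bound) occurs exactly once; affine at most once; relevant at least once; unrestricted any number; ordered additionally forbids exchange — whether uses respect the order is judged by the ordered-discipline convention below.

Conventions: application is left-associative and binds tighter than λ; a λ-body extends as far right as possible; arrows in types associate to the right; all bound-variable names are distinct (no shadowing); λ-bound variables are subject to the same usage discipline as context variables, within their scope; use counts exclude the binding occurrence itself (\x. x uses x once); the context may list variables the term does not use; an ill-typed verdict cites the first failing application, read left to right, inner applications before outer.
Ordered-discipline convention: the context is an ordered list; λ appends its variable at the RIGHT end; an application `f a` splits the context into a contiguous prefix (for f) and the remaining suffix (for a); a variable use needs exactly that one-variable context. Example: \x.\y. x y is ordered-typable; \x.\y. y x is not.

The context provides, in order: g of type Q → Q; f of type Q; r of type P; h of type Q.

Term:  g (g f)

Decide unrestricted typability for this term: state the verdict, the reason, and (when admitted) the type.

yes — simply typable at Q; W, C, E all held; term : Q
variable uses: g: 2, f: 1, r: 0, h: 0
left-to-right use order: g, g, f
typing: well-typed at Q
summary: ordered ✗ · linear ✗ · affine ✗ · relevant ✗ · unrestricted ✓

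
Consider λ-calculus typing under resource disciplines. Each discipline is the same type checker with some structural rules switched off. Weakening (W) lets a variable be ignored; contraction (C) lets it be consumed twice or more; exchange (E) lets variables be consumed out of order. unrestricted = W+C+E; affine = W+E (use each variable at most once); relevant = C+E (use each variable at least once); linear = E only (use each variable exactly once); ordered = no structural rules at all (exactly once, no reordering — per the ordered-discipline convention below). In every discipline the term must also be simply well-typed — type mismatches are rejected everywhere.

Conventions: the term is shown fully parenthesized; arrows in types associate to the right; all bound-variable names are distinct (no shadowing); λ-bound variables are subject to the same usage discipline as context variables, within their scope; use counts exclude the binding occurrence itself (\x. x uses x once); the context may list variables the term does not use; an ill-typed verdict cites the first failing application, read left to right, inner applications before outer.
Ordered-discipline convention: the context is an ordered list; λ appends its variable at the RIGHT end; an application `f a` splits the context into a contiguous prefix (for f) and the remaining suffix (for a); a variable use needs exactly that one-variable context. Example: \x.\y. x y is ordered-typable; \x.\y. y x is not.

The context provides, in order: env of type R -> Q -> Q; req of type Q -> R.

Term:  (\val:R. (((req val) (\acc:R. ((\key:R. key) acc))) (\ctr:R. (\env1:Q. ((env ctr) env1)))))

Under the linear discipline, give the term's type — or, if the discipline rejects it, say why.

not well-typed under linear — fails simple typing
variable uses: env=1; req=1; val [bound]=1; acc [bound]=1; key [bound]=1; ctr [bound]=1; env1 [bound]=1
left-to-right use order: req, val, key, acc, env, ctr, env1
typing: ill-typed: argument of type R where Q is required
per-discipline verdicts: ordered ✗, linear ✗, affine ✗, relevant ✗, unrestricted ✗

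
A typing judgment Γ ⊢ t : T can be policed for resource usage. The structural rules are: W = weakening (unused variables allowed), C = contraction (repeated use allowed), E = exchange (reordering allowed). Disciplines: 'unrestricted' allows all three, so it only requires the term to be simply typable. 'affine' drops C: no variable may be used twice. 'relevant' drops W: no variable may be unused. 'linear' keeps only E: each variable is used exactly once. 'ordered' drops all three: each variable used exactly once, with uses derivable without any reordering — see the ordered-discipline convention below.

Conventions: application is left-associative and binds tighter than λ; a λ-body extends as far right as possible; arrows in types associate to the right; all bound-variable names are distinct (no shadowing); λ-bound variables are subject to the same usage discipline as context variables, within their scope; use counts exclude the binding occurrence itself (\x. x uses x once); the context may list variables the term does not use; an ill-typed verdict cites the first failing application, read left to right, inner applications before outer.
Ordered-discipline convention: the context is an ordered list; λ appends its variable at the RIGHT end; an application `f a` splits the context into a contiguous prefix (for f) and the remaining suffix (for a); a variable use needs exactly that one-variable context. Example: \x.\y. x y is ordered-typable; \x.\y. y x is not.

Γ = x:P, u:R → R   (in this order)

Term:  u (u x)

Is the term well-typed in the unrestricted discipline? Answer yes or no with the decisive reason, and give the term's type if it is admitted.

no — not simply typable
variable uses: x=1; u=2
left-to-right use order: u, u, x
typing: ill-typed: an application expects R but receives P
summary: ordered ✗, linear ✗, affine ✗, relevant ✗, unrestricted ✗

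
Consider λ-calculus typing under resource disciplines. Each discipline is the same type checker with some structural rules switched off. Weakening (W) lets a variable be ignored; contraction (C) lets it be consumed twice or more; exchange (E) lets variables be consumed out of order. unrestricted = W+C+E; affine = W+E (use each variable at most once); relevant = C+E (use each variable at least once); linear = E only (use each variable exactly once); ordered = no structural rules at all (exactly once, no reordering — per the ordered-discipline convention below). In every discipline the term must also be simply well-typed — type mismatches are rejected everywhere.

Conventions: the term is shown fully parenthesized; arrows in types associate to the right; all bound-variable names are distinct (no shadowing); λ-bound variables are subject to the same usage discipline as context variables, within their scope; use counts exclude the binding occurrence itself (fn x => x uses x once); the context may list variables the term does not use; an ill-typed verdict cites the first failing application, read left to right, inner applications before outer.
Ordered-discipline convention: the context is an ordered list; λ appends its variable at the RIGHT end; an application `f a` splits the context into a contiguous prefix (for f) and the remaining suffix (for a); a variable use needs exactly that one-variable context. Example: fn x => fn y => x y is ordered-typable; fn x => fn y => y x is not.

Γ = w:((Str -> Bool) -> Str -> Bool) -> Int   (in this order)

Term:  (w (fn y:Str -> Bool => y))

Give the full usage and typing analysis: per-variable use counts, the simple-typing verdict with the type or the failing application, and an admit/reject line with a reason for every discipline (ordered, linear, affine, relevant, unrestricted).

use counts: w: 1, y (λ-bound): 1
use order (left to right): w, y
typing: ✓ — Int
ordered: ✓ — one use each (w, y); ordered split holds
linear: ✓ — each of w, y used exactly once
affine: ✓ — w, y: no repeats, contraction unneeded
relevant: ✓ — every one of w, y appears
unrestricted: ✓ — simply typable at Int; W, C, E all held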